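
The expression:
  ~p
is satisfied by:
  {p: False}


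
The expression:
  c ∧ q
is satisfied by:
  {c: True, q: True}


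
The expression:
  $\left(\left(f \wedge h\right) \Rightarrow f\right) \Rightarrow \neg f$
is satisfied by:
  {f: False}


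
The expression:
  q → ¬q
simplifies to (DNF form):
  ¬q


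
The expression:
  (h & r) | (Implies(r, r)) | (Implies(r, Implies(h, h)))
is always true.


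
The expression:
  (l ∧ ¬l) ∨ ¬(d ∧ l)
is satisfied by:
  {l: False, d: False}
  {d: True, l: False}
  {l: True, d: False}


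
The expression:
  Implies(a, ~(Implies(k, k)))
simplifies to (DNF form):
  ~a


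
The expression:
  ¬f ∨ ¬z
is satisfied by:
  {z: False, f: False}
  {f: True, z: False}
  {z: True, f: False}


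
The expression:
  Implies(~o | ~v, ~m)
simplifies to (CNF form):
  (o | ~m) & (v | ~m)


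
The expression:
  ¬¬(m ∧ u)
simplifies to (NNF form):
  m ∧ u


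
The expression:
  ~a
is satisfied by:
  {a: False}


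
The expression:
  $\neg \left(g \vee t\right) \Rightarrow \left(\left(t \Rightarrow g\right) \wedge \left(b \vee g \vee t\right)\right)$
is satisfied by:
  {b: True, t: True, g: True}
  {b: True, t: True, g: False}
  {b: True, g: True, t: False}
  {b: True, g: False, t: False}
  {t: True, g: True, b: False}
  {t: True, g: False, b: False}
  {g: True, t: False, b: False}


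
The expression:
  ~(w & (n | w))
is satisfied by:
  {w: False}


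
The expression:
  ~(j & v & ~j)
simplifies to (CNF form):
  True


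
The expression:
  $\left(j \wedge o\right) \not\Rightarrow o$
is never true.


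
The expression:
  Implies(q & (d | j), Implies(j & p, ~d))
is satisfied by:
  {p: False, q: False, d: False, j: False}
  {j: True, p: False, q: False, d: False}
  {d: True, p: False, q: False, j: False}
  {j: True, d: True, p: False, q: False}
  {q: True, j: False, p: False, d: False}
  {j: True, q: True, p: False, d: False}
  {d: True, q: True, j: False, p: False}
  {j: True, d: True, q: True, p: False}
  {p: True, d: False, q: False, j: False}
  {j: True, p: True, d: False, q: False}
  {d: True, p: True, j: False, q: False}
  {j: True, d: True, p: True, q: False}
  {q: True, p: True, d: False, j: False}
  {j: True, q: True, p: True, d: False}
  {d: True, q: True, p: True, j: False}


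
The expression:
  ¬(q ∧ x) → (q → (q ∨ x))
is always true.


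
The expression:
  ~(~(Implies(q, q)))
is always true.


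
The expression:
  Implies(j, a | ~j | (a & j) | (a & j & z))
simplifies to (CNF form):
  a | ~j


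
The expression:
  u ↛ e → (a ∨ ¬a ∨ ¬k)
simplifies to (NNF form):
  True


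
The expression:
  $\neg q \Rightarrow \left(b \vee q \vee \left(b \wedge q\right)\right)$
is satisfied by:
  {b: True, q: True}
  {b: True, q: False}
  {q: True, b: False}


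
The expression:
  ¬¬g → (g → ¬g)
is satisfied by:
  {g: False}


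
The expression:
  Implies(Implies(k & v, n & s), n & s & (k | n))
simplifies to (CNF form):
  (k | n) & (k | s) & (n | v) & (s | v)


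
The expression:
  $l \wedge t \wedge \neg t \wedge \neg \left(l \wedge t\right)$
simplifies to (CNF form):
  $\text{False}$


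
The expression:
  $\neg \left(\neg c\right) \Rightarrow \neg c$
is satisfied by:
  {c: False}


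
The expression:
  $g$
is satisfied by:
  {g: True}


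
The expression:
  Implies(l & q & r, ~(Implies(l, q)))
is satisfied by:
  {l: False, q: False, r: False}
  {r: True, l: False, q: False}
  {q: True, l: False, r: False}
  {r: True, q: True, l: False}
  {l: True, r: False, q: False}
  {r: True, l: True, q: False}
  {q: True, l: True, r: False}


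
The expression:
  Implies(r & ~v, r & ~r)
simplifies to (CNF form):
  v | ~r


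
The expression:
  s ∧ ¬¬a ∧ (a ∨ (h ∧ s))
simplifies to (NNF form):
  a ∧ s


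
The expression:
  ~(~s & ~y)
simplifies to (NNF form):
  s | y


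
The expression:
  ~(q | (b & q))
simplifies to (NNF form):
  ~q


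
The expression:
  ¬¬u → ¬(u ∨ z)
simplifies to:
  ¬u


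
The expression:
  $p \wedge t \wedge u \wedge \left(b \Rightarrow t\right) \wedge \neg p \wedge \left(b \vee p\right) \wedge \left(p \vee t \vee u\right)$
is never true.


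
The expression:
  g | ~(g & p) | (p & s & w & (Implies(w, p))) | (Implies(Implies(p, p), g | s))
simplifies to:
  True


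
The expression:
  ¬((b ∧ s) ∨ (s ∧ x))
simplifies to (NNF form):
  (¬b ∧ ¬x) ∨ ¬s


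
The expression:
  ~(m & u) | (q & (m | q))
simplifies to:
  q | ~m | ~u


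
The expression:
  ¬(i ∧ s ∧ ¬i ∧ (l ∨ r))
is always true.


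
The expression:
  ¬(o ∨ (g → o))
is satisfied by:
  {g: True, o: False}


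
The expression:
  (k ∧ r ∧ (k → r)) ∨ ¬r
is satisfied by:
  {k: True, r: False}
  {r: False, k: False}
  {r: True, k: True}


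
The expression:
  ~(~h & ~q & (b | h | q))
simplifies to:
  h | q | ~b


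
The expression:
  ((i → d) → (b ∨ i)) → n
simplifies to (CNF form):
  (n ∨ ¬b) ∧ (n ∨ ¬i)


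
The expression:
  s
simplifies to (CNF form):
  s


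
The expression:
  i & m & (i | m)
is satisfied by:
  {m: True, i: True}


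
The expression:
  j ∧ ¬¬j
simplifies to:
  j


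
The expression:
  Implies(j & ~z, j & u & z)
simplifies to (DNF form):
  z | ~j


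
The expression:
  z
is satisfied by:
  {z: True}


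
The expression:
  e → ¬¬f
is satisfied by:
  {f: True, e: False}
  {e: False, f: False}
  {e: True, f: True}


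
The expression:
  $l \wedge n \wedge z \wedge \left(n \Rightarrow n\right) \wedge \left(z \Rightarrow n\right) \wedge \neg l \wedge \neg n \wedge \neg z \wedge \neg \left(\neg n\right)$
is never true.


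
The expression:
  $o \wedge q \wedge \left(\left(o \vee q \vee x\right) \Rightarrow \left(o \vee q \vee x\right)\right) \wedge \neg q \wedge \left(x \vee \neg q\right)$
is never true.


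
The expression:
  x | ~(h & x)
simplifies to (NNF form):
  True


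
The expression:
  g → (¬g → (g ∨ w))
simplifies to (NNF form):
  True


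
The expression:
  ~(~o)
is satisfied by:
  {o: True}


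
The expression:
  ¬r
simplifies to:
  ¬r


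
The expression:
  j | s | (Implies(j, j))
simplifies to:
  True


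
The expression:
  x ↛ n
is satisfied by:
  {x: True, n: False}


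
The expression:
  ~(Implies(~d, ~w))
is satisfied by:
  {w: True, d: False}


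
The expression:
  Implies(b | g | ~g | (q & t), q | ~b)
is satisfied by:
  {q: True, b: False}
  {b: False, q: False}
  {b: True, q: True}


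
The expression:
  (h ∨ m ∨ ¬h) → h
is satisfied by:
  {h: True}


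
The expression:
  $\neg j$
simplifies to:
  $\neg j$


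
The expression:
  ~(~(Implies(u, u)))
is always true.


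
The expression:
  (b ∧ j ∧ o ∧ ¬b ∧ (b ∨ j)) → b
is always true.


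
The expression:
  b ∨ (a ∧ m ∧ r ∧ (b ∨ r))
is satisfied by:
  {b: True, m: True, r: True, a: True}
  {b: True, m: True, r: True, a: False}
  {b: True, m: True, a: True, r: False}
  {b: True, m: True, a: False, r: False}
  {b: True, r: True, a: True, m: False}
  {b: True, r: True, a: False, m: False}
  {b: True, r: False, a: True, m: False}
  {b: True, r: False, a: False, m: False}
  {m: True, r: True, a: True, b: False}


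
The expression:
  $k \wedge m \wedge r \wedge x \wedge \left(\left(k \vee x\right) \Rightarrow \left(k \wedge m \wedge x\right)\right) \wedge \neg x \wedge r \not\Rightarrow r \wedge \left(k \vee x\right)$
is never true.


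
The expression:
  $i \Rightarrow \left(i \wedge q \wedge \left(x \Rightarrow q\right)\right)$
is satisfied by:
  {q: True, i: False}
  {i: False, q: False}
  {i: True, q: True}


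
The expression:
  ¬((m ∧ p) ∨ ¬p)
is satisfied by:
  {p: True, m: False}


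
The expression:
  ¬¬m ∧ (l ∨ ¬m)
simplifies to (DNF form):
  l ∧ m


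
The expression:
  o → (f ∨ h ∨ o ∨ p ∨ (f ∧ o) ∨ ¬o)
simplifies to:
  True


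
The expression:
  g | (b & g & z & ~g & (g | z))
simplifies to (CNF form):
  g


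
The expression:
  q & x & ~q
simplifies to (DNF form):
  False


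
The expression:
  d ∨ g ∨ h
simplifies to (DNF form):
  d ∨ g ∨ h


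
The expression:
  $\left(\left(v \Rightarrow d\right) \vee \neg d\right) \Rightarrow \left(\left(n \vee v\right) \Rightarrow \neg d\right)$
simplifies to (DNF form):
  $\left(\neg n \wedge \neg v\right) \vee \neg d$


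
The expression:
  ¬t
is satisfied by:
  {t: False}


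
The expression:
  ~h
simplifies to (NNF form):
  ~h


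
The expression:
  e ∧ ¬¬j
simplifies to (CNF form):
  e ∧ j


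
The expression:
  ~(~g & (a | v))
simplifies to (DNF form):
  g | (~a & ~v)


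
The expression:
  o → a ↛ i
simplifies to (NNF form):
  (a ∧ ¬i) ∨ ¬o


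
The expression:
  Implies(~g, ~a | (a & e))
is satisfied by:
  {e: True, g: True, a: False}
  {e: True, g: False, a: False}
  {g: True, e: False, a: False}
  {e: False, g: False, a: False}
  {a: True, e: True, g: True}
  {a: True, e: True, g: False}
  {a: True, g: True, e: False}


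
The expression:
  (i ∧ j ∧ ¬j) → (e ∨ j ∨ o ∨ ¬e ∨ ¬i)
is always true.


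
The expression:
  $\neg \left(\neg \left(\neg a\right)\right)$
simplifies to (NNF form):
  $\neg a$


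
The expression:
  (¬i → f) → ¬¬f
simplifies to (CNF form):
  f ∨ ¬i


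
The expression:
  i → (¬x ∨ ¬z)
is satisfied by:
  {z: False, x: False, i: False}
  {i: True, z: False, x: False}
  {x: True, z: False, i: False}
  {i: True, x: True, z: False}
  {z: True, i: False, x: False}
  {i: True, z: True, x: False}
  {x: True, z: True, i: False}


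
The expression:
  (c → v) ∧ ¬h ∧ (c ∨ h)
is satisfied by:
  {c: True, v: True, h: False}


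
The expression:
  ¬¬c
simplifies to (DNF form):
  c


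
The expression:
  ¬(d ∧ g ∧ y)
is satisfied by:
  {g: False, d: False, y: False}
  {y: True, g: False, d: False}
  {d: True, g: False, y: False}
  {y: True, d: True, g: False}
  {g: True, y: False, d: False}
  {y: True, g: True, d: False}
  {d: True, g: True, y: False}


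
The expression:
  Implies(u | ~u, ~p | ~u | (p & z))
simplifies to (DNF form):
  z | ~p | ~u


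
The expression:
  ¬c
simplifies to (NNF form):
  ¬c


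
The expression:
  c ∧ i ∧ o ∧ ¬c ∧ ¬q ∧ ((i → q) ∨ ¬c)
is never true.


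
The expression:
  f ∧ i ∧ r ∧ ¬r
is never true.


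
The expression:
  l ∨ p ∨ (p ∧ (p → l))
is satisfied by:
  {l: True, p: True}
  {l: True, p: False}
  {p: True, l: False}


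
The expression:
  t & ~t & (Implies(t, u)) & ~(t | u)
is never true.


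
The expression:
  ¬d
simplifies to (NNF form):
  ¬d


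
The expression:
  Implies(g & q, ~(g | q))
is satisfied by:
  {g: False, q: False}
  {q: True, g: False}
  {g: True, q: False}


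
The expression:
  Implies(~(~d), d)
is always true.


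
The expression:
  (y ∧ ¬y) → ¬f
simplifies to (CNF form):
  True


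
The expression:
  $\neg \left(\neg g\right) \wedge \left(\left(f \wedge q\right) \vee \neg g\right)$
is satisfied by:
  {f: True, g: True, q: True}


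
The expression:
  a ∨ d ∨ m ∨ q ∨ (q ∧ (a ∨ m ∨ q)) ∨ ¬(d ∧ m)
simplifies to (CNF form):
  True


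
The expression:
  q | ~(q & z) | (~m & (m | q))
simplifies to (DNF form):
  True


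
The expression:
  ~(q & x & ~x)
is always true.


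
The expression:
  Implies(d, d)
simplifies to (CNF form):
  True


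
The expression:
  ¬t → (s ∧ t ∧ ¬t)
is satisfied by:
  {t: True}


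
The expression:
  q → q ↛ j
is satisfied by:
  {q: False, j: False}
  {j: True, q: False}
  {q: True, j: False}


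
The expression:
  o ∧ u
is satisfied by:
  {u: True, o: True}


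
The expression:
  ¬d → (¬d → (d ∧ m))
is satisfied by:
  {d: True}


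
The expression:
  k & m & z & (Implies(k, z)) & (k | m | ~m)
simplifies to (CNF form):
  k & m & z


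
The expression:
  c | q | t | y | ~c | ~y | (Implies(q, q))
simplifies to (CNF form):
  True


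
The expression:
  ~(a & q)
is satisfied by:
  {q: False, a: False}
  {a: True, q: False}
  {q: True, a: False}


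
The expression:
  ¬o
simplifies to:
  ¬o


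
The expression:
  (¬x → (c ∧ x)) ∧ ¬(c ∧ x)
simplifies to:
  x ∧ ¬c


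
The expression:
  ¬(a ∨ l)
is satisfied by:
  {l: False, a: False}


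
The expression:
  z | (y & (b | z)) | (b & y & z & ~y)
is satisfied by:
  {b: True, z: True, y: True}
  {b: True, z: True, y: False}
  {z: True, y: True, b: False}
  {z: True, y: False, b: False}
  {b: True, y: True, z: False}


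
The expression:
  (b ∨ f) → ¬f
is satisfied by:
  {f: False}


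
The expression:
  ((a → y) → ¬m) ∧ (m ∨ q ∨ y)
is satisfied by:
  {y: True, q: True, a: True, m: False}
  {y: True, q: True, a: False, m: False}
  {y: True, a: True, q: False, m: False}
  {y: True, a: False, q: False, m: False}
  {q: True, a: True, y: False, m: False}
  {q: True, y: False, a: False, m: False}
  {m: True, q: True, a: True, y: False}
  {m: True, q: False, a: True, y: False}


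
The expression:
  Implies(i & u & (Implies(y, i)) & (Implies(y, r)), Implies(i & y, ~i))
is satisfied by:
  {u: False, y: False, i: False, r: False}
  {r: True, u: False, y: False, i: False}
  {i: True, u: False, y: False, r: False}
  {r: True, i: True, u: False, y: False}
  {y: True, r: False, u: False, i: False}
  {r: True, y: True, u: False, i: False}
  {i: True, y: True, r: False, u: False}
  {r: True, i: True, y: True, u: False}
  {u: True, i: False, y: False, r: False}
  {r: True, u: True, i: False, y: False}
  {i: True, u: True, r: False, y: False}
  {r: True, i: True, u: True, y: False}
  {y: True, u: True, i: False, r: False}
  {r: True, y: True, u: True, i: False}
  {i: True, y: True, u: True, r: False}


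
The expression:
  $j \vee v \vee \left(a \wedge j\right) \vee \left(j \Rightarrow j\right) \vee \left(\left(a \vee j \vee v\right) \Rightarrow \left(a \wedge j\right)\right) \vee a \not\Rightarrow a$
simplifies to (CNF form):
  $\text{True}$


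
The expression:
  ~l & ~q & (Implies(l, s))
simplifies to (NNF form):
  ~l & ~q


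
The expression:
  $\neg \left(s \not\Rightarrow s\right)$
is always true.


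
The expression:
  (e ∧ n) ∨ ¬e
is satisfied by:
  {n: True, e: False}
  {e: False, n: False}
  {e: True, n: True}


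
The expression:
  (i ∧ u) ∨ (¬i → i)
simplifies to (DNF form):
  i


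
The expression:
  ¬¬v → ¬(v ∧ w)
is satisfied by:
  {w: False, v: False}
  {v: True, w: False}
  {w: True, v: False}


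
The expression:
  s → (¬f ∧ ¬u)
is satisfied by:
  {u: False, s: False, f: False}
  {f: True, u: False, s: False}
  {u: True, f: False, s: False}
  {f: True, u: True, s: False}
  {s: True, f: False, u: False}


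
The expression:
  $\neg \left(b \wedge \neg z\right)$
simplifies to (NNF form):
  $z \vee \neg b$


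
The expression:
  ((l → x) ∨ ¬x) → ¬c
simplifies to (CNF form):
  ¬c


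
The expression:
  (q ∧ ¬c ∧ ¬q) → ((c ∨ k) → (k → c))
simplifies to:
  True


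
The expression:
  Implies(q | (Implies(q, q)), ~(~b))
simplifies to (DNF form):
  b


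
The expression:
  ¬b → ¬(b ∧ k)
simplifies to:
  True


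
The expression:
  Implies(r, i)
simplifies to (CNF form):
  i | ~r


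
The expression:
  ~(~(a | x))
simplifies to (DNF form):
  a | x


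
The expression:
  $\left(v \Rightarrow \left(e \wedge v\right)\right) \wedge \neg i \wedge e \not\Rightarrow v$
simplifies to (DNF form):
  $e \wedge \neg i \wedge \neg v$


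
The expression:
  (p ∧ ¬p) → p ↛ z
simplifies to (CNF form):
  True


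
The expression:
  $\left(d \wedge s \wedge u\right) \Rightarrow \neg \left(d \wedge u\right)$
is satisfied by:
  {u: False, d: False, s: False}
  {s: True, u: False, d: False}
  {d: True, u: False, s: False}
  {s: True, d: True, u: False}
  {u: True, s: False, d: False}
  {s: True, u: True, d: False}
  {d: True, u: True, s: False}


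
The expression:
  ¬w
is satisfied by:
  {w: False}


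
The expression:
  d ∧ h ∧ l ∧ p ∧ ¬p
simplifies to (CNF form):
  False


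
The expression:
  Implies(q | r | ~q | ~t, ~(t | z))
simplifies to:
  ~t & ~z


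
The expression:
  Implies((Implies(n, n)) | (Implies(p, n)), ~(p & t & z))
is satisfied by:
  {p: False, t: False, z: False}
  {z: True, p: False, t: False}
  {t: True, p: False, z: False}
  {z: True, t: True, p: False}
  {p: True, z: False, t: False}
  {z: True, p: True, t: False}
  {t: True, p: True, z: False}


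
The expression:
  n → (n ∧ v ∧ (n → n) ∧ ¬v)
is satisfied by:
  {n: False}


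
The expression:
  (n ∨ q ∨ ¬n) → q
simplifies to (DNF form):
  q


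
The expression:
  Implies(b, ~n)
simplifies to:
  ~b | ~n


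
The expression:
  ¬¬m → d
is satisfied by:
  {d: True, m: False}
  {m: False, d: False}
  {m: True, d: True}


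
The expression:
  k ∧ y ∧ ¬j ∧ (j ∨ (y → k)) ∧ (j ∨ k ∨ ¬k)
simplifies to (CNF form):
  k ∧ y ∧ ¬j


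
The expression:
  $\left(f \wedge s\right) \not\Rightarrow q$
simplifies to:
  $f \wedge s \wedge \neg q$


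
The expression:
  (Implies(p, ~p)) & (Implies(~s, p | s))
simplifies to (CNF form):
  s & ~p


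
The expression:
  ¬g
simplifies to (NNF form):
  ¬g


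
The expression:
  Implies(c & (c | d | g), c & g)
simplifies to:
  g | ~c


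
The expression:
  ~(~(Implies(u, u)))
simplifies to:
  True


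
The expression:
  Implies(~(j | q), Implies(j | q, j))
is always true.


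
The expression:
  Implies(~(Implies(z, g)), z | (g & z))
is always true.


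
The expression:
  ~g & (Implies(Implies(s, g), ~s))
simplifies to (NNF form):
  ~g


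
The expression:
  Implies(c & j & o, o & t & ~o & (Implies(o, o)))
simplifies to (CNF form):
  ~c | ~j | ~o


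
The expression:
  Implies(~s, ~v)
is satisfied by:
  {s: True, v: False}
  {v: False, s: False}
  {v: True, s: True}


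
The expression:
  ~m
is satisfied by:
  {m: False}


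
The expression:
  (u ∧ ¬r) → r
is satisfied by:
  {r: True, u: False}
  {u: False, r: False}
  {u: True, r: True}


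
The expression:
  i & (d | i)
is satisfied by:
  {i: True}


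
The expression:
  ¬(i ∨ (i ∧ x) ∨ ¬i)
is never true.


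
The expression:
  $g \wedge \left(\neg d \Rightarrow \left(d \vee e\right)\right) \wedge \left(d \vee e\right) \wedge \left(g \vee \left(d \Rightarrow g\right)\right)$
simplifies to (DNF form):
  $\left(d \wedge g\right) \vee \left(e \wedge g\right)$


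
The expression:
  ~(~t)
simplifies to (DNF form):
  t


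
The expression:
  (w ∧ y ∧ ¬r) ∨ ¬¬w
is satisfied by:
  {w: True}


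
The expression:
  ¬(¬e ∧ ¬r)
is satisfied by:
  {r: True, e: True}
  {r: True, e: False}
  {e: True, r: False}


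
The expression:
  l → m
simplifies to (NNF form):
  m ∨ ¬l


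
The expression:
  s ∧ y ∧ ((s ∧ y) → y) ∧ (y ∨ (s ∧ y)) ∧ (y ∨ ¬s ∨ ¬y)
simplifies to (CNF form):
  s ∧ y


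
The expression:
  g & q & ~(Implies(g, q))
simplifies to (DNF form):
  False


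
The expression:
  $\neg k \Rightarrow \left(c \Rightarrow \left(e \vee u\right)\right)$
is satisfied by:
  {u: True, k: True, e: True, c: False}
  {u: True, k: True, c: False, e: False}
  {u: True, e: True, c: False, k: False}
  {u: True, c: False, e: False, k: False}
  {k: True, e: True, c: False, u: False}
  {k: True, c: False, e: False, u: False}
  {e: True, k: False, c: False, u: False}
  {k: False, c: False, e: False, u: False}
  {k: True, u: True, c: True, e: True}
  {k: True, u: True, c: True, e: False}
  {u: True, c: True, e: True, k: False}
  {u: True, c: True, k: False, e: False}
  {e: True, c: True, k: True, u: False}
  {c: True, k: True, u: False, e: False}
  {c: True, e: True, u: False, k: False}


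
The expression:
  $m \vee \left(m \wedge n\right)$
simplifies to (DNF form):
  $m$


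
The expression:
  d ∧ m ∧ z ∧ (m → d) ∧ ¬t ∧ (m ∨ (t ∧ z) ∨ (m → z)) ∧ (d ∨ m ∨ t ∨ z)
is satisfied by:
  {z: True, m: True, d: True, t: False}


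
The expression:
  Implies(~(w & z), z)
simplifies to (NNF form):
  z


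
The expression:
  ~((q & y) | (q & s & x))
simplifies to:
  ~q | (~s & ~y) | (~x & ~y)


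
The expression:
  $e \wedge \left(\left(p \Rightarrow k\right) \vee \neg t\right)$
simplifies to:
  $e \wedge \left(k \vee \neg p \vee \neg t\right)$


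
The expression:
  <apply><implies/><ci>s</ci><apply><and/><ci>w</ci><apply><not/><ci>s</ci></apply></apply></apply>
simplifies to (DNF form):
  <apply><not/><ci>s</ci></apply>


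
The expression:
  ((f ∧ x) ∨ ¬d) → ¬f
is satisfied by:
  {d: True, f: False, x: False}
  {d: False, f: False, x: False}
  {x: True, d: True, f: False}
  {x: True, d: False, f: False}
  {f: True, d: True, x: False}


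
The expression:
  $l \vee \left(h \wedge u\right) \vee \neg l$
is always true.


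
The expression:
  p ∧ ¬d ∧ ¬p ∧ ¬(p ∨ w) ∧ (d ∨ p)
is never true.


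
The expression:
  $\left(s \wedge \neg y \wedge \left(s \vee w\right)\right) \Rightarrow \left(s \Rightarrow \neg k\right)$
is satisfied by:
  {y: True, s: False, k: False}
  {s: False, k: False, y: False}
  {y: True, k: True, s: False}
  {k: True, s: False, y: False}
  {y: True, s: True, k: False}
  {s: True, y: False, k: False}
  {y: True, k: True, s: True}


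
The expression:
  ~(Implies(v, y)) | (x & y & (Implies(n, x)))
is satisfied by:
  {v: True, x: True, y: False}
  {v: True, x: False, y: False}
  {y: True, v: True, x: True}
  {y: True, x: True, v: False}


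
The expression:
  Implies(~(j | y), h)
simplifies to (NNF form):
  h | j | y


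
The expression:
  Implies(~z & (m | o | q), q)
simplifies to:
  q | z | (~m & ~o)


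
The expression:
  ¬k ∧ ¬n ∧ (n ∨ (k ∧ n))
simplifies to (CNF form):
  False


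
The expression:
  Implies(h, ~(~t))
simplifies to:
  t | ~h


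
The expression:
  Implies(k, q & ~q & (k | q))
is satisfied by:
  {k: False}


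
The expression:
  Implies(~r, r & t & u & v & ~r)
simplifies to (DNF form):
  r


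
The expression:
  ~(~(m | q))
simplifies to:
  m | q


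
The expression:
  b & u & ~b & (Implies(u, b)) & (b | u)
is never true.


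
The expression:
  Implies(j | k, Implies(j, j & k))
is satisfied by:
  {k: True, j: False}
  {j: False, k: False}
  {j: True, k: True}


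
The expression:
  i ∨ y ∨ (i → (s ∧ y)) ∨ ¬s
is always true.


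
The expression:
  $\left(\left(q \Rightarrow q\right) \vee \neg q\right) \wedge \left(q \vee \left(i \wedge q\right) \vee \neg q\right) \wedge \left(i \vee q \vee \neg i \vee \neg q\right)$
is always true.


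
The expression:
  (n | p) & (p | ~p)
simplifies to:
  n | p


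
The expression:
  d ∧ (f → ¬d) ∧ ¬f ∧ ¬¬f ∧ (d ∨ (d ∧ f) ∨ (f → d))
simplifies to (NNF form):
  False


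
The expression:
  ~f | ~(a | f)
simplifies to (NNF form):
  ~f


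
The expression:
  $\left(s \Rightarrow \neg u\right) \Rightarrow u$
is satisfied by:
  {u: True}


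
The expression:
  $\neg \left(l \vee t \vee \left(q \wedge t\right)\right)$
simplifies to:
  $\neg l \wedge \neg t$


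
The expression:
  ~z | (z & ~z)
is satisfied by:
  {z: False}


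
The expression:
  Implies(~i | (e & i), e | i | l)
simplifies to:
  e | i | l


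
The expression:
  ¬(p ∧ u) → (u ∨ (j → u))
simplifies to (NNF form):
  u ∨ ¬j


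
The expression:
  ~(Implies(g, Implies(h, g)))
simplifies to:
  False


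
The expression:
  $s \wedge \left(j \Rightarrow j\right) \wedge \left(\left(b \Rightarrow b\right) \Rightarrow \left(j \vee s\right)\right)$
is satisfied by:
  {s: True}


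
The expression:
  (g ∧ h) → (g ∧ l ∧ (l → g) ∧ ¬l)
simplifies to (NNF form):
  ¬g ∨ ¬h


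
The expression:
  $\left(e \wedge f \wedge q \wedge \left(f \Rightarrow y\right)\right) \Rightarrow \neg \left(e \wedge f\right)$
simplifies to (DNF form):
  $\neg e \vee \neg f \vee \neg q \vee \neg y$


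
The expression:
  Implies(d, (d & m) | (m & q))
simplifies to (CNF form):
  m | ~d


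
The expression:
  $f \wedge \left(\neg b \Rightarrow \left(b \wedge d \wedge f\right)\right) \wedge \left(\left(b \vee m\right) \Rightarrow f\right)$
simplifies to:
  $b \wedge f$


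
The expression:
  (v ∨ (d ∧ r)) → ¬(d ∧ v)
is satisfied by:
  {v: False, d: False}
  {d: True, v: False}
  {v: True, d: False}


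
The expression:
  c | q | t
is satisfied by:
  {t: True, q: True, c: True}
  {t: True, q: True, c: False}
  {t: True, c: True, q: False}
  {t: True, c: False, q: False}
  {q: True, c: True, t: False}
  {q: True, c: False, t: False}
  {c: True, q: False, t: False}


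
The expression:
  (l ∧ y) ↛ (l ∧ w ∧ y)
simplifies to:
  l ∧ y ∧ ¬w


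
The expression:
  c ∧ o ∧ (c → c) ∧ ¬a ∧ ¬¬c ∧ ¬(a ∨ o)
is never true.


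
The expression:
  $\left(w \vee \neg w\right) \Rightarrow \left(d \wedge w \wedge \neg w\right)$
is never true.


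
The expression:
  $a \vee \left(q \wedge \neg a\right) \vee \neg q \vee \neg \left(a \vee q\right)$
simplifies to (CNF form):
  $\text{True}$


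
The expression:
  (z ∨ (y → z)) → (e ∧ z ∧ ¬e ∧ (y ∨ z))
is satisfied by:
  {y: True, z: False}


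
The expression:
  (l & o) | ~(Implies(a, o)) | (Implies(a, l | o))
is always true.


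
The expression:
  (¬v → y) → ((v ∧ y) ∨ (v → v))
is always true.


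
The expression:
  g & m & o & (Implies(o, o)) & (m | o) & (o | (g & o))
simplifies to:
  g & m & o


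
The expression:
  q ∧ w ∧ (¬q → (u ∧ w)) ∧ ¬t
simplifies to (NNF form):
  q ∧ w ∧ ¬t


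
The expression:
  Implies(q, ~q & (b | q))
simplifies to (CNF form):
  ~q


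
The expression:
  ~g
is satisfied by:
  {g: False}


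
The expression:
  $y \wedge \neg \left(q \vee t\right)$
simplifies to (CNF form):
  $y \wedge \neg q \wedge \neg t$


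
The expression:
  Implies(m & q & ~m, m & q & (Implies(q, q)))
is always true.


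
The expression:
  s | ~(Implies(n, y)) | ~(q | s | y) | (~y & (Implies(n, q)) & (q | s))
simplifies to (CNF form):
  s | ~y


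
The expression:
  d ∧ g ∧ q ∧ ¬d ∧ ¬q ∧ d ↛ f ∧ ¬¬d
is never true.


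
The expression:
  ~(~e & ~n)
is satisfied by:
  {n: True, e: True}
  {n: True, e: False}
  {e: True, n: False}


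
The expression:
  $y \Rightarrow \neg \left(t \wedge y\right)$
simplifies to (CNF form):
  $\neg t \vee \neg y$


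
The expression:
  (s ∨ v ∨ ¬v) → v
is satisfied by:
  {v: True}


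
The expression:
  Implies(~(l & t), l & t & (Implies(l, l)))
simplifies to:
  l & t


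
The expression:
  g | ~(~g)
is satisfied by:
  {g: True}


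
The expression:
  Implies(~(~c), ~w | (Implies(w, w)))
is always true.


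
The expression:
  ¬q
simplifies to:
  ¬q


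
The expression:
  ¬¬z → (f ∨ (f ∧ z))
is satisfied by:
  {f: True, z: False}
  {z: False, f: False}
  {z: True, f: True}


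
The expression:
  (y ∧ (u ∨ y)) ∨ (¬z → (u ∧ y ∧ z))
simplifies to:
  y ∨ z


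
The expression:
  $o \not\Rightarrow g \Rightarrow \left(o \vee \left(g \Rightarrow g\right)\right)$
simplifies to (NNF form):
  $\text{True}$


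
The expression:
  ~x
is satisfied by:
  {x: False}


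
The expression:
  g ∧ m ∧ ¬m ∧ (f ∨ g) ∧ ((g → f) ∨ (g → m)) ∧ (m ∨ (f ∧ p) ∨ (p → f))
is never true.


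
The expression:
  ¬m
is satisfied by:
  {m: False}


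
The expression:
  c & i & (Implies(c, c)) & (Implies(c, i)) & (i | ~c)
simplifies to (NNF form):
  c & i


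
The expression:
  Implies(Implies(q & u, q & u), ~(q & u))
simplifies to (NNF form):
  ~q | ~u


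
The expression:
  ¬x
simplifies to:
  ¬x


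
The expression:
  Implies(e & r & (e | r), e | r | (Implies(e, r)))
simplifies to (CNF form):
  True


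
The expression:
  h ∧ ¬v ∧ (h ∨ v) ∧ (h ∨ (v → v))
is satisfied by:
  {h: True, v: False}


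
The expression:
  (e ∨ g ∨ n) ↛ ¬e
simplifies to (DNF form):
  e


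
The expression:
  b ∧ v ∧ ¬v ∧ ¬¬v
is never true.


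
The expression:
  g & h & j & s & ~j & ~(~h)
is never true.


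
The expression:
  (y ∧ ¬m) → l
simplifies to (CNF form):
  l ∨ m ∨ ¬y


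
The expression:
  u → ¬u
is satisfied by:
  {u: False}


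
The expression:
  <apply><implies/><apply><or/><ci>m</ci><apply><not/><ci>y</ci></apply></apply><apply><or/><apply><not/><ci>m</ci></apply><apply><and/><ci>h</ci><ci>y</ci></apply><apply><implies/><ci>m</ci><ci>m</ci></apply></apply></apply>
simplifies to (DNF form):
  <true/>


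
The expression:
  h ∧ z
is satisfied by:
  {h: True, z: True}


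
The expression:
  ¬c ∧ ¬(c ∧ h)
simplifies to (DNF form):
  ¬c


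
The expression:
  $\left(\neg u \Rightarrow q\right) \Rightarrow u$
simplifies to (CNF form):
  $u \vee \neg q$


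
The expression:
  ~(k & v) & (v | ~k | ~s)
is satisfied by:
  {s: False, k: False, v: False}
  {v: True, s: False, k: False}
  {s: True, v: False, k: False}
  {v: True, s: True, k: False}
  {k: True, v: False, s: False}


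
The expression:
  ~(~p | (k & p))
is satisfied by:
  {p: True, k: False}


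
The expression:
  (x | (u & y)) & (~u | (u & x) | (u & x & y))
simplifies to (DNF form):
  x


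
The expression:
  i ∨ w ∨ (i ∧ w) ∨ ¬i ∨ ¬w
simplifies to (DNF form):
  True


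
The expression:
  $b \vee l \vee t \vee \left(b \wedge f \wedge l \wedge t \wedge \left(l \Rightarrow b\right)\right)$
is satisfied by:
  {b: True, t: True, l: True}
  {b: True, t: True, l: False}
  {b: True, l: True, t: False}
  {b: True, l: False, t: False}
  {t: True, l: True, b: False}
  {t: True, l: False, b: False}
  {l: True, t: False, b: False}


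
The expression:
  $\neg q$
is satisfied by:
  {q: False}


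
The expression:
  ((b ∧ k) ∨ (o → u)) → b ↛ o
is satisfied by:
  {b: True, u: False, k: False, o: False}
  {b: True, k: True, u: False, o: False}
  {b: True, u: True, k: False, o: False}
  {b: True, k: True, u: True, o: False}
  {o: True, u: False, k: False, b: False}
  {o: True, b: True, u: False, k: False}
  {o: True, k: True, u: False, b: False}


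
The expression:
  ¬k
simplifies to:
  ¬k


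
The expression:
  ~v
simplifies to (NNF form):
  ~v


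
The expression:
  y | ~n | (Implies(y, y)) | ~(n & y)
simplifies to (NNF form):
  True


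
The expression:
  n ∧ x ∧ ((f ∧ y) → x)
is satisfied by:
  {x: True, n: True}


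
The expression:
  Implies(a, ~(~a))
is always true.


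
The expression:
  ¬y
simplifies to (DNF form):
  ¬y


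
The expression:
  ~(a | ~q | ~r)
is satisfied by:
  {r: True, q: True, a: False}


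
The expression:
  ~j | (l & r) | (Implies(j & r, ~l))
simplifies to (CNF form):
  True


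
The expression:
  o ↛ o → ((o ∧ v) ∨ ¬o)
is always true.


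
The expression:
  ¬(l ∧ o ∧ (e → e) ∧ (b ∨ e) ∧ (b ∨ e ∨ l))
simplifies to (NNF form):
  (¬b ∧ ¬e) ∨ ¬l ∨ ¬o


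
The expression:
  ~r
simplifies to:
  ~r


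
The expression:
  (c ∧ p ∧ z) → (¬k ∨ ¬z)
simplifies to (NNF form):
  ¬c ∨ ¬k ∨ ¬p ∨ ¬z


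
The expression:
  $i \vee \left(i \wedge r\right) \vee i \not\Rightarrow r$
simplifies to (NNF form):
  $i$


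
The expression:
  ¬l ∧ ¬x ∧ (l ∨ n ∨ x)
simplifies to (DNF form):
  n ∧ ¬l ∧ ¬x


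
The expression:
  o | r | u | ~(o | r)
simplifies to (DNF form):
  True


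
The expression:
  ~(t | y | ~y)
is never true.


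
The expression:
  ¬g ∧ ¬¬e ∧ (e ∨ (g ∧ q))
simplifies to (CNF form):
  e ∧ ¬g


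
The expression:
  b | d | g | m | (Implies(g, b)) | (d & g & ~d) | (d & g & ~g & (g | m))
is always true.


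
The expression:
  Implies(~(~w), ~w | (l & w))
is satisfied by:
  {l: True, w: False}
  {w: False, l: False}
  {w: True, l: True}


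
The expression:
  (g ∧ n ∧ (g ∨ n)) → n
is always true.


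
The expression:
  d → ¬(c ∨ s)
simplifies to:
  (¬c ∧ ¬s) ∨ ¬d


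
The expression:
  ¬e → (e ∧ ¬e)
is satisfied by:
  {e: True}


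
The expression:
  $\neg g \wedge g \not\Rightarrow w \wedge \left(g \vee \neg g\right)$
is never true.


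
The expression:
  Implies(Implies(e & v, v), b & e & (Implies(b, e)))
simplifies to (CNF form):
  b & e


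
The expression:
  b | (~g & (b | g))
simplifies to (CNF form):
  b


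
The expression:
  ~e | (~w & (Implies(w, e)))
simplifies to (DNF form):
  ~e | ~w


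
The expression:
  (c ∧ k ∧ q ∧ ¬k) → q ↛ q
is always true.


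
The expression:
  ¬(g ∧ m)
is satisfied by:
  {g: False, m: False}
  {m: True, g: False}
  {g: True, m: False}


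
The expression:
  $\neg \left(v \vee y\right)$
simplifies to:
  $\neg v \wedge \neg y$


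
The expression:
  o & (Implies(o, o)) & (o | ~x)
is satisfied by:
  {o: True}


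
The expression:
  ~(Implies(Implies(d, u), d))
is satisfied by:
  {d: False}


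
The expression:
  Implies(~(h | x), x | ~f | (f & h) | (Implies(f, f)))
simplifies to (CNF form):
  True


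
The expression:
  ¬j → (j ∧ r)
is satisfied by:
  {j: True}


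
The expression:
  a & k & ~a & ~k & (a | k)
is never true.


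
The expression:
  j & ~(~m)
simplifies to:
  j & m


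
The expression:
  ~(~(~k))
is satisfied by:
  {k: False}


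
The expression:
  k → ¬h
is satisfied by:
  {h: False, k: False}
  {k: True, h: False}
  {h: True, k: False}


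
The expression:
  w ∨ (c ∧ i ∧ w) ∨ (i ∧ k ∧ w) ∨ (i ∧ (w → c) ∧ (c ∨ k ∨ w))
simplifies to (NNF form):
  w ∨ (c ∧ i) ∨ (i ∧ k)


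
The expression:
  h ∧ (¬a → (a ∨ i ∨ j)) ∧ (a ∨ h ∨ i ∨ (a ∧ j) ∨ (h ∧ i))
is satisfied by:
  {i: True, a: True, j: True, h: True}
  {i: True, a: True, h: True, j: False}
  {i: True, j: True, h: True, a: False}
  {i: True, h: True, j: False, a: False}
  {a: True, h: True, j: True, i: False}
  {a: True, h: True, j: False, i: False}
  {h: True, j: True, a: False, i: False}


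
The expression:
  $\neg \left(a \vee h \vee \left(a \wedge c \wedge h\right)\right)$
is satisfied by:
  {h: False, a: False}


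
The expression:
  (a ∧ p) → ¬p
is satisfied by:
  {p: False, a: False}
  {a: True, p: False}
  {p: True, a: False}


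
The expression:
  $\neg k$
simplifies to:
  $\neg k$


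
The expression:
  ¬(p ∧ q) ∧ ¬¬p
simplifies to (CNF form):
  p ∧ ¬q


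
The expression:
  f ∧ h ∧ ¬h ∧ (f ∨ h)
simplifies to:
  False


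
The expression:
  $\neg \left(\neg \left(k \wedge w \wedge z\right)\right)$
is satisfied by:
  {z: True, w: True, k: True}


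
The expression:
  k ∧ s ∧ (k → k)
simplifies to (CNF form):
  k ∧ s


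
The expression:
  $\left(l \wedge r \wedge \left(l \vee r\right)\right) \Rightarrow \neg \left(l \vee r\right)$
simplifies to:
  $\neg l \vee \neg r$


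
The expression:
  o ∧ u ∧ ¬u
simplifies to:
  False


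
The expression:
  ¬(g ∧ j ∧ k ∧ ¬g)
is always true.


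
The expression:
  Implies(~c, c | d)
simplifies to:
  c | d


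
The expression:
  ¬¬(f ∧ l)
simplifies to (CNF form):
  f ∧ l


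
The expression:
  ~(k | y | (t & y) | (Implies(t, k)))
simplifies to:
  t & ~k & ~y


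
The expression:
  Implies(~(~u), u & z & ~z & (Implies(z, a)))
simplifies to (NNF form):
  ~u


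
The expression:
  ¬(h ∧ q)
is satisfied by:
  {h: False, q: False}
  {q: True, h: False}
  {h: True, q: False}


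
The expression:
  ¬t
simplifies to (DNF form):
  ¬t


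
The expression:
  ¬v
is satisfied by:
  {v: False}


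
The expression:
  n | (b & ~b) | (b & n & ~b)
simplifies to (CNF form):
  n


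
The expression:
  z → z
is always true.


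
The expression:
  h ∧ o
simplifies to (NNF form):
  h ∧ o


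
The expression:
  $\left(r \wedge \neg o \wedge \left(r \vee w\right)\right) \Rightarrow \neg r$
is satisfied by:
  {o: True, r: False}
  {r: False, o: False}
  {r: True, o: True}


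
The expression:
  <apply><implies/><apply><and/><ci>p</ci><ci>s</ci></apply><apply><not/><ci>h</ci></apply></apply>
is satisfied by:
  {s: False, p: False, h: False}
  {h: True, s: False, p: False}
  {p: True, s: False, h: False}
  {h: True, p: True, s: False}
  {s: True, h: False, p: False}
  {h: True, s: True, p: False}
  {p: True, s: True, h: False}


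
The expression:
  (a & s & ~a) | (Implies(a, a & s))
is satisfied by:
  {s: True, a: False}
  {a: False, s: False}
  {a: True, s: True}


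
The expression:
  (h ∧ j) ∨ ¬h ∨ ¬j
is always true.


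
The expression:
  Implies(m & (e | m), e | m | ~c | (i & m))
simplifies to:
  True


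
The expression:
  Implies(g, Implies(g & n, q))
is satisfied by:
  {q: True, g: False, n: False}
  {g: False, n: False, q: False}
  {n: True, q: True, g: False}
  {n: True, g: False, q: False}
  {q: True, g: True, n: False}
  {g: True, q: False, n: False}
  {n: True, g: True, q: True}


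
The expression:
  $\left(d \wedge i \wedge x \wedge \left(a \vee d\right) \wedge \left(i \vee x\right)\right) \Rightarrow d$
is always true.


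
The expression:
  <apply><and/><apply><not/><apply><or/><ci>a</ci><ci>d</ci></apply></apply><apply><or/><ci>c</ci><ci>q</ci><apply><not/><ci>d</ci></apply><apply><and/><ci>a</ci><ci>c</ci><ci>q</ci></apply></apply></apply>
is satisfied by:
  {d: False, a: False}


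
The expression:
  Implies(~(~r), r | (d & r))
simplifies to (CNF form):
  True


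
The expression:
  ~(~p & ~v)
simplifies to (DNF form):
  p | v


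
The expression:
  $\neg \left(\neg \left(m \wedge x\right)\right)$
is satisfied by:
  {m: True, x: True}


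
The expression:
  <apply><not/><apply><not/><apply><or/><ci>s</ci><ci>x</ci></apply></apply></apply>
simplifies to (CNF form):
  <apply><or/><ci>s</ci><ci>x</ci></apply>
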